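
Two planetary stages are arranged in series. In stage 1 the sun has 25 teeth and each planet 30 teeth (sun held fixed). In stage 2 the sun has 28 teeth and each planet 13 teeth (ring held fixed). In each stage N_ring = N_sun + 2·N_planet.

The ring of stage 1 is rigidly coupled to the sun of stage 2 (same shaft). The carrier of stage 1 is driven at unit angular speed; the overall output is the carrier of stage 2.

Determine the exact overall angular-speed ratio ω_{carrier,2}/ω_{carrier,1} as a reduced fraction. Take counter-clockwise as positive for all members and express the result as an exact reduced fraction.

Stage 1: N_ring = 25 + 2·30 = 85
Stage 1: 25(ω_s−ω_c) = −85(ω_r−ω_c),  ω_s=0, ω_c=1
Stage 1: ω_r = 1 − (25/85)(0−1) = 22/17
  ⇒ ω_r¹/ω_c¹ = 22/17
Stage 2: N_ring = 28 + 2·13 = 54
Stage 2: 28(ω_s−ω_c) = −54(ω_r−ω_c),  ω_r=0, ω_s=1
Stage 2: 28(1−ω_c) = −54(0−ω_c)  ⇒  82ω_c = 28  ⇒  ω_c = 14/41
  ⇒ ω_c²/ω_s² = 14/41
Coupling ω_s² = ω_r¹ ⇒ overall = 22/17 × 14/41 = 308/697

308/697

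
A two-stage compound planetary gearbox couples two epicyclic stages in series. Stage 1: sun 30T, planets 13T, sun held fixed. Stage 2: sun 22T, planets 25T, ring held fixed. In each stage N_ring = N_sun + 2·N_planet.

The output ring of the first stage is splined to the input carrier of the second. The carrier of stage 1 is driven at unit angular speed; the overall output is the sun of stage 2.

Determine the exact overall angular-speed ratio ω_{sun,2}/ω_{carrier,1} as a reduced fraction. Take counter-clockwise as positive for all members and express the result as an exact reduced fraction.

Stage 1: N_ring = 30 + 2·13 = 56
Stage 1: 30(ω_s−ω_c) = −56(ω_r−ω_c),  ω_s=0, ω_c=1
Stage 1: ω_r = 1 − (30/56)(0−1) = 43/28
  ⇒ ω_r¹/ω_c¹ = 43/28
Stage 2: N_ring = 22 + 2·25 = 72
Stage 2: 22(ω_s−ω_c) = −72(ω_r−ω_c),  ω_r=0, ω_c=1
Stage 2: ω_s = 1 − (72/22)(0−1) = 47/11
  ⇒ ω_s²/ω_c² = 47/11
Coupling ω_c² = ω_r¹ ⇒ overall = 43/28 × 47/11 = 2021/308

2021/308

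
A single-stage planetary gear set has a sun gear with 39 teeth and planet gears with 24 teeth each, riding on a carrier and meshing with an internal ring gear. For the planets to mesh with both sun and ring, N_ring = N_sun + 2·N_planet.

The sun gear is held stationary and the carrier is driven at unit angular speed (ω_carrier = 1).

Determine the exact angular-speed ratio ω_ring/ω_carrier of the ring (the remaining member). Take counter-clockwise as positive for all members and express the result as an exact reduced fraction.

N_ring = 39 + 2·24 = 87
39(ω_s−ω_c) = −87(ω_r−ω_c),  ω_s=0, ω_c=1
ω_r = 1 − (39/87)(0−1) = 42/29
ω_r/ω_c = 42/29

42/29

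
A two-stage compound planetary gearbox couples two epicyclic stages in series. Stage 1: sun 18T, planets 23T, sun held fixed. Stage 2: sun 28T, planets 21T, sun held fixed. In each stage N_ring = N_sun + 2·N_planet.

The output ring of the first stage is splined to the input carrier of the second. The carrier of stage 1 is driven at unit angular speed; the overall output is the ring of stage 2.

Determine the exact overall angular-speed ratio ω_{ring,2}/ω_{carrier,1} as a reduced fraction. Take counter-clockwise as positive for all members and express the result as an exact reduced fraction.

Stage 1: N_ring = 18 + 2·23 = 64
Stage 1: 18(ω_s−ω_c) = −64(ω_r−ω_c),  ω_s=0, ω_c=1
Stage 1: ω_r = 1 − (18/64)(0−1) = 41/32
  ⇒ ω_r¹/ω_c¹ = 41/32
Stage 2: N_ring = 28 + 2·21 = 70
Stage 2: 28(ω_s−ω_c) = −70(ω_r−ω_c),  ω_s=0, ω_c=1
Stage 2: ω_r = 1 − (28/70)(0−1) = 7/5
  ⇒ ω_r²/ω_c² = 7/5
Coupling ω_c² = ω_r¹ ⇒ overall = 41/32 × 7/5 = 287/160

287/160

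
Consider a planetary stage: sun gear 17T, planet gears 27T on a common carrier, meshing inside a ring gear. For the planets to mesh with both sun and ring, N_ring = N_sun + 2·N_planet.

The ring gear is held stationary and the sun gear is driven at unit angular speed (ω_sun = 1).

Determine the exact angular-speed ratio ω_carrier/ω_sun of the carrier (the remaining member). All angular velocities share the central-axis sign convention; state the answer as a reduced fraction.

N_ring = 17 + 2·27 = 71
17(ω_s−ω_c) = −71(ω_r−ω_c),  ω_r=0, ω_s=1
17(1−ω_c) = −71(0−ω_c)  ⇒  88ω_c = 17  ⇒  ω_c = 17/88
ω_c/ω_s = 17/88

17/88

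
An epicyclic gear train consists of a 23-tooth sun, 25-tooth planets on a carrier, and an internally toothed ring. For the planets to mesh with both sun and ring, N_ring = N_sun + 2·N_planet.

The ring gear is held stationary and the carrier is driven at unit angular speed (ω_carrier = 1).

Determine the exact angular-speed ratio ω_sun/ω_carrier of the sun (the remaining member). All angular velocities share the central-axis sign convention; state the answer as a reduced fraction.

96/23

N_ring = 23 + 2·25 = 73
23(ω_s−ω_c) = −73(ω_r−ω_c),  ω_r=0, ω_c=1
ω_s = 1 − (73/23)(0−1) = 96/23
ω_s/ω_c = 96/23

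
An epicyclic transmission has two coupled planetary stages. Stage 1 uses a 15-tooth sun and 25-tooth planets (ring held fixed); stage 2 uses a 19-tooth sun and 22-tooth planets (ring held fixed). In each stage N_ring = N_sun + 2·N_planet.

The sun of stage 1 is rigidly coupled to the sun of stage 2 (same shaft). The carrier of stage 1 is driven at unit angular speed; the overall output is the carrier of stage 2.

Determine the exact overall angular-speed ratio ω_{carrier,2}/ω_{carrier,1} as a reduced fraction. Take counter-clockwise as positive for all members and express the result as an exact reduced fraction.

Stage 1: N_ring = 15 + 2·25 = 65
Stage 1: 15(ω_s−ω_c) = −65(ω_r−ω_c),  ω_r=0, ω_c=1
Stage 1: ω_s = 1 − (65/15)(0−1) = 16/3
  ⇒ ω_s¹/ω_c¹ = 16/3
Stage 2: N_ring = 19 + 2·22 = 63
Stage 2: 19(ω_s−ω_c) = −63(ω_r−ω_c),  ω_r=0, ω_s=1
Stage 2: 19(1−ω_c) = −63(0−ω_c)  ⇒  82ω_c = 19  ⇒  ω_c = 19/82
  ⇒ ω_c²/ω_s² = 19/82
Coupling ω_s² = ω_s¹ ⇒ overall = 16/3 × 19/82 = 152/123

152/123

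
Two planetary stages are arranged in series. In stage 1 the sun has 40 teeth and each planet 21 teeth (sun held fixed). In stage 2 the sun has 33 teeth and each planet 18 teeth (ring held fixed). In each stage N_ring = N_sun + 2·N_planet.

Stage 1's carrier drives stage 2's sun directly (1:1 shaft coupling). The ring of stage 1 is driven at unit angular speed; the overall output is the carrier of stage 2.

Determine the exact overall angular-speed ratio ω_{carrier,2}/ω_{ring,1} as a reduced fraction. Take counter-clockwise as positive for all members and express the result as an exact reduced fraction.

Stage 1: N_ring = 40 + 2·21 = 82
Stage 1: 40(ω_s−ω_c) = −82(ω_r−ω_c),  ω_s=0, ω_r=1
Stage 1: 40(0−ω_c) = −82(1−ω_c)  ⇒  122ω_c = 82  ⇒  ω_c = 41/61
  ⇒ ω_c¹/ω_r¹ = 41/61
Stage 2: N_ring = 33 + 2·18 = 69
Stage 2: 33(ω_s−ω_c) = −69(ω_r−ω_c),  ω_r=0, ω_s=1
Stage 2: 33(1−ω_c) = −69(0−ω_c)  ⇒  102ω_c = 33  ⇒  ω_c = 11/34
  ⇒ ω_c²/ω_s² = 11/34
Coupling ω_s² = ω_c¹ ⇒ overall = 41/61 × 11/34 = 451/2074

451/2074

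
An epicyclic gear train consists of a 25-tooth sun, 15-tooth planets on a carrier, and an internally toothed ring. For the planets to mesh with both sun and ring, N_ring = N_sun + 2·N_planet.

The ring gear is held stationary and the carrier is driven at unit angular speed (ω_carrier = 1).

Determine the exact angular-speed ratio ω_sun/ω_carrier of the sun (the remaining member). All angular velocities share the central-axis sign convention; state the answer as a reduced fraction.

N_ring = 25 + 2·15 = 55
25(ω_s−ω_c) = −55(ω_r−ω_c),  ω_r=0, ω_c=1
ω_s = 1 − (55/25)(0−1) = 16/5
ω_s/ω_c = 16/5

16/5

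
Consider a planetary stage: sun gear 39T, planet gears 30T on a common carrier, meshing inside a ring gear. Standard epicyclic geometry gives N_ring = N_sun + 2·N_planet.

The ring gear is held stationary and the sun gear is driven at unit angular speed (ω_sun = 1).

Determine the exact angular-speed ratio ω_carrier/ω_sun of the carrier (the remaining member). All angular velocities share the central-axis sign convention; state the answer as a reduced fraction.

N_ring = 39 + 2·30 = 99
39(ω_s−ω_c) = −99(ω_r−ω_c),  ω_r=0, ω_s=1
39(1−ω_c) = −99(0−ω_c)  ⇒  138ω_c = 39  ⇒  ω_c = 13/46
ω_c/ω_s = 13/46

13/46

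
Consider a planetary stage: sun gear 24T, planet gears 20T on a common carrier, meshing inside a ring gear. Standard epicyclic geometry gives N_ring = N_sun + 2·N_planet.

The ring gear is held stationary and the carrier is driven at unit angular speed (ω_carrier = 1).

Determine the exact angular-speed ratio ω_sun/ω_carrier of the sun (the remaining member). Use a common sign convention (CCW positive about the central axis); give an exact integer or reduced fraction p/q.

11/3

N_ring = 24 + 2·20 = 64
24(ω_s−ω_c) = −64(ω_r−ω_c),  ω_r=0, ω_c=1
ω_s = 1 − (64/24)(0−1) = 11/3
ω_s/ω_c = 11/3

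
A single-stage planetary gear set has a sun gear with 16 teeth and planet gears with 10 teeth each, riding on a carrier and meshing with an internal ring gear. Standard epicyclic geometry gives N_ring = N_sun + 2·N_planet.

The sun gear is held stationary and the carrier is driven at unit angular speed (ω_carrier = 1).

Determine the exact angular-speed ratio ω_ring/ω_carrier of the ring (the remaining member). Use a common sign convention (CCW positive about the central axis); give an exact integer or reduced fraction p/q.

13/9

N_ring = 16 + 2·10 = 36
16(ω_s−ω_c) = −36(ω_r−ω_c),  ω_s=0, ω_c=1
ω_r = 1 − (16/36)(0−1) = 13/9
ω_r/ω_c = 13/9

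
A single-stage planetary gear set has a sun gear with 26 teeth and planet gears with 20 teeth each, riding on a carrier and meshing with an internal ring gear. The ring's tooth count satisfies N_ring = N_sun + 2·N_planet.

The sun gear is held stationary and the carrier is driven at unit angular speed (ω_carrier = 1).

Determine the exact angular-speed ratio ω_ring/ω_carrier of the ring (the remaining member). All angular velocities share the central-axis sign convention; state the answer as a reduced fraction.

46/33

N_ring = 26 + 2·20 = 66
26(ω_s−ω_c) = −66(ω_r−ω_c),  ω_s=0, ω_c=1
ω_r = 1 − (26/66)(0−1) = 46/33
ω_r/ω_c = 46/33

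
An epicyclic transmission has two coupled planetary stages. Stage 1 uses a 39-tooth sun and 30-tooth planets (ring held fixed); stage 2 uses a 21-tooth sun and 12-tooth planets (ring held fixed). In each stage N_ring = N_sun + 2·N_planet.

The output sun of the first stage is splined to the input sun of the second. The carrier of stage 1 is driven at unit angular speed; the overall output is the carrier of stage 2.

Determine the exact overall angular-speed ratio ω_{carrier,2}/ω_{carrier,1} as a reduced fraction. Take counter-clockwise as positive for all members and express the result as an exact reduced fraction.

Stage 1: N_ring = 39 + 2·30 = 99
Stage 1: 39(ω_s−ω_c) = −99(ω_r−ω_c),  ω_r=0, ω_c=1
Stage 1: ω_s = 1 − (99/39)(0−1) = 46/13
  ⇒ ω_s¹/ω_c¹ = 46/13
Stage 2: N_ring = 21 + 2·12 = 45
Stage 2: 21(ω_s−ω_c) = −45(ω_r−ω_c),  ω_r=0, ω_s=1
Stage 2: 21(1−ω_c) = −45(0−ω_c)  ⇒  66ω_c = 21  ⇒  ω_c = 7/22
  ⇒ ω_c²/ω_s² = 7/22
Coupling ω_s² = ω_s¹ ⇒ overall = 46/13 × 7/22 = 161/143

161/143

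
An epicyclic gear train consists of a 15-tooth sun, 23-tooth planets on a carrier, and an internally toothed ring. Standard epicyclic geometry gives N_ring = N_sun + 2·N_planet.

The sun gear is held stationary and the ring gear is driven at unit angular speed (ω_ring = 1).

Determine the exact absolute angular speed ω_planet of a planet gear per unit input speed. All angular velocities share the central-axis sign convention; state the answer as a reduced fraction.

N_ring = 15 + 2·23 = 61
15(ω_s−ω_c) = −61(ω_r−ω_c),  ω_s=0, ω_r=1
15(0−ω_c) = −61(1−ω_c)  ⇒  76ω_c = 61  ⇒  ω_c = 61/76
sun–planet: 15·(0−61/76) = −23·(ω_p−ω_c)  ⇒  ω_p−ω_c = −(15/23)·(-61/76) = 915/1748
ω_p = 61/76 + 915/1748 = 61/46

61/46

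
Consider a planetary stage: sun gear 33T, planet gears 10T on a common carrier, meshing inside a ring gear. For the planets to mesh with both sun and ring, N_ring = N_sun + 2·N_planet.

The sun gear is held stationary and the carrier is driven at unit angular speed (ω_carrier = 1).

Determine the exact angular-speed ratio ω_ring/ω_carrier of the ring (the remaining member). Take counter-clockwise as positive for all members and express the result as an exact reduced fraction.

N_ring = 33 + 2·10 = 53
33(ω_s−ω_c) = −53(ω_r−ω_c),  ω_s=0, ω_c=1
ω_r = 1 − (33/53)(0−1) = 86/53
ω_r/ω_c = 86/53

86/53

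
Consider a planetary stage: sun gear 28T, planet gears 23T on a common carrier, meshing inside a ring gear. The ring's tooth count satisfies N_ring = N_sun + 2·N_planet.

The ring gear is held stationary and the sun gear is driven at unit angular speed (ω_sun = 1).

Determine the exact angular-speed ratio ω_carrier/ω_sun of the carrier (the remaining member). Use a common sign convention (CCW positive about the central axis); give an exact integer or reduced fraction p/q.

14/51

N_ring = 28 + 2·23 = 74
28(ω_s−ω_c) = −74(ω_r−ω_c),  ω_r=0, ω_s=1
28(1−ω_c) = −74(0−ω_c)  ⇒  102ω_c = 28  ⇒  ω_c = 14/51
ω_c/ω_s = 14/51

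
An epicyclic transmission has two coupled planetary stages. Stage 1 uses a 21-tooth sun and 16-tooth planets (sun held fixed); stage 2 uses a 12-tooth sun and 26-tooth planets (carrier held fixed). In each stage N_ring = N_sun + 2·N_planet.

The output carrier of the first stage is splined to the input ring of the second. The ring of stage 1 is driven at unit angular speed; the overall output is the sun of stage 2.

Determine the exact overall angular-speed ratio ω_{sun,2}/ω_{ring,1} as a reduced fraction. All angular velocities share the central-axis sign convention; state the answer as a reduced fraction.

Stage 1: N_ring = 21 + 2·16 = 53
Stage 1: 21(ω_s−ω_c) = −53(ω_r−ω_c),  ω_s=0, ω_r=1
Stage 1: 21(0−ω_c) = −53(1−ω_c)  ⇒  74ω_c = 53  ⇒  ω_c = 53/74
  ⇒ ω_c¹/ω_r¹ = 53/74
Stage 2: N_ring = 12 + 2·26 = 64
Stage 2: 12(ω_s−ω_c) = −64(ω_r−ω_c),  ω_c=0, ω_r=1
Stage 2: ω_s = 0 − (64/12)(1−0) = -16/3
  ⇒ ω_s²/ω_r² = -16/3
Coupling ω_r² = ω_c¹ ⇒ overall = 53/74 × -16/3 = -424/111

-424/111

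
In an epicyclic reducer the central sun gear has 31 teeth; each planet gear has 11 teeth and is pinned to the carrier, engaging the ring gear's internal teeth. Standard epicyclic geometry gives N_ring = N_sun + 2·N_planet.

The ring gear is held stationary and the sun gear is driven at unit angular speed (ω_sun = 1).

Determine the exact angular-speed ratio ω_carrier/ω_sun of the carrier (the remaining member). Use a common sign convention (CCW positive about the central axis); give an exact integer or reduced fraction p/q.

31/84

N_ring = 31 + 2·11 = 53
31(ω_s−ω_c) = −53(ω_r−ω_c),  ω_r=0, ω_s=1
31(1−ω_c) = −53(0−ω_c)  ⇒  84ω_c = 31  ⇒  ω_c = 31/84
ω_c/ω_s = 31/84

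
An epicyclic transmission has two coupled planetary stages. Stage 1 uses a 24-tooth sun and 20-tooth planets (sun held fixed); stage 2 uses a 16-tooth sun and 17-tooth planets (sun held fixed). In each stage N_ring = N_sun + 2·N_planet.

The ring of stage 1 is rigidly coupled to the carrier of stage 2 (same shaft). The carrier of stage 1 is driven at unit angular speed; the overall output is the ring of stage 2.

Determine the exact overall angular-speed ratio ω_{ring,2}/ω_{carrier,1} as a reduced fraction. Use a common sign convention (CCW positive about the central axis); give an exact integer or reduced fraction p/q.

Stage 1: N_ring = 24 + 2·20 = 64
Stage 1: 24(ω_s−ω_c) = −64(ω_r−ω_c),  ω_s=0, ω_c=1
Stage 1: ω_r = 1 − (24/64)(0−1) = 11/8
  ⇒ ω_r¹/ω_c¹ = 11/8
Stage 2: N_ring = 16 + 2·17 = 50
Stage 2: 16(ω_s−ω_c) = −50(ω_r−ω_c),  ω_s=0, ω_c=1
Stage 2: ω_r = 1 − (16/50)(0−1) = 33/25
  ⇒ ω_r²/ω_c² = 33/25
Coupling ω_c² = ω_r¹ ⇒ overall = 11/8 × 33/25 = 363/200

363/200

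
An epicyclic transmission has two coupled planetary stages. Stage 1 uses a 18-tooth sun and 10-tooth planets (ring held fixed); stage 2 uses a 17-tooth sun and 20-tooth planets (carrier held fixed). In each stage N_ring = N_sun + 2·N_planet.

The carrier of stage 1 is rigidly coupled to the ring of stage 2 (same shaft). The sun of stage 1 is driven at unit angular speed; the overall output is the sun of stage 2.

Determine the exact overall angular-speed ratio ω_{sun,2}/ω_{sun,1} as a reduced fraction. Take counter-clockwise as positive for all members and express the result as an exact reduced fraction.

-513/476

Stage 1: N_ring = 18 + 2·10 = 38
Stage 1: 18(ω_s−ω_c) = −38(ω_r−ω_c),  ω_r=0, ω_s=1
Stage 1: 18(1−ω_c) = −38(0−ω_c)  ⇒  56ω_c = 18  ⇒  ω_c = 9/28
  ⇒ ω_c¹/ω_s¹ = 9/28
Stage 2: N_ring = 17 + 2·20 = 57
Stage 2: 17(ω_s−ω_c) = −57(ω_r−ω_c),  ω_c=0, ω_r=1
Stage 2: ω_s = 0 − (57/17)(1−0) = -57/17
  ⇒ ω_s²/ω_r² = -57/17
Coupling ω_r² = ω_c¹ ⇒ overall = 9/28 × -57/17 = -513/476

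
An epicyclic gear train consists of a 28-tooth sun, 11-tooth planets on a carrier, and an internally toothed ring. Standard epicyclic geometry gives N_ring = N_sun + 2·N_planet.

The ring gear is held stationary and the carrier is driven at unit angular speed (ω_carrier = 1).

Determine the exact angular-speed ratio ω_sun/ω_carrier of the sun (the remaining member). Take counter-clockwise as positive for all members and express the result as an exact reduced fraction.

39/14

N_ring = 28 + 2·11 = 50
28(ω_s−ω_c) = −50(ω_r−ω_c),  ω_r=0, ω_c=1
ω_s = 1 − (50/28)(0−1) = 39/14
ω_s/ω_c = 39/14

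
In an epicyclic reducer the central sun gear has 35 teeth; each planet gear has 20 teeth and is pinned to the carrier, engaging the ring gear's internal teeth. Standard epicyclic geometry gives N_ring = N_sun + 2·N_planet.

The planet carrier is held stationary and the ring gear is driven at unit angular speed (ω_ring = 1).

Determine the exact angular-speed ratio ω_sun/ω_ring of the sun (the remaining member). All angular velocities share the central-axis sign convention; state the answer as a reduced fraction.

-15/7

N_ring = 35 + 2·20 = 75
35(ω_s−ω_c) = −75(ω_r−ω_c),  ω_c=0, ω_r=1
ω_s = 0 − (75/35)(1−0) = -15/7
ω_s/ω_r = -15/7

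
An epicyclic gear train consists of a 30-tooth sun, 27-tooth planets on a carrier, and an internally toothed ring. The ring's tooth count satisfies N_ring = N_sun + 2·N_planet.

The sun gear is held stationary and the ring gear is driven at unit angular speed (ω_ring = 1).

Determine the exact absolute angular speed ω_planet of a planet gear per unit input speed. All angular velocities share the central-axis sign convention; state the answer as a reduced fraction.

14/9

N_ring = 30 + 2·27 = 84
30(ω_s−ω_c) = −84(ω_r−ω_c),  ω_s=0, ω_r=1
30(0−ω_c) = −84(1−ω_c)  ⇒  114ω_c = 84  ⇒  ω_c = 14/19
sun–planet: 30·(0−14/19) = −27·(ω_p−ω_c)  ⇒  ω_p−ω_c = −(30/27)·(-14/19) = 140/171
ω_p = 14/19 + 140/171 = 14/9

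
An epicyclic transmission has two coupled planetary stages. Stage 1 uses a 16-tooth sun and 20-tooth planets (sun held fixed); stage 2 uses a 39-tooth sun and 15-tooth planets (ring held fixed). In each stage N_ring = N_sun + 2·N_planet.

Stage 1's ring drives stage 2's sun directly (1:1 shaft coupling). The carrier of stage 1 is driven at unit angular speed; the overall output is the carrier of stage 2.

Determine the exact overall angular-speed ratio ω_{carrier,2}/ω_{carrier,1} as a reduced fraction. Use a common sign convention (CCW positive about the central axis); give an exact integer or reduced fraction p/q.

Stage 1: N_ring = 16 + 2·20 = 56
Stage 1: 16(ω_s−ω_c) = −56(ω_r−ω_c),  ω_s=0, ω_c=1
Stage 1: ω_r = 1 − (16/56)(0−1) = 9/7
  ⇒ ω_r¹/ω_c¹ = 9/7
Stage 2: N_ring = 39 + 2·15 = 69
Stage 2: 39(ω_s−ω_c) = −69(ω_r−ω_c),  ω_r=0, ω_s=1
Stage 2: 39(1−ω_c) = −69(0−ω_c)  ⇒  108ω_c = 39  ⇒  ω_c = 13/36
  ⇒ ω_c²/ω_s² = 13/36
Coupling ω_s² = ω_r¹ ⇒ overall = 9/7 × 13/36 = 13/28

13/28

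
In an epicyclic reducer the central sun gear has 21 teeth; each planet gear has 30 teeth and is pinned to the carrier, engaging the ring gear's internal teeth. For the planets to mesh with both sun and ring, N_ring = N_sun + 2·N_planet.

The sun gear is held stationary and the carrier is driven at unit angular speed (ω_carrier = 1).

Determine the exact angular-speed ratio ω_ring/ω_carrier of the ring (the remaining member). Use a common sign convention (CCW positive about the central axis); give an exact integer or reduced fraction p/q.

N_ring = 21 + 2·30 = 81
21(ω_s−ω_c) = −81(ω_r−ω_c),  ω_s=0, ω_c=1
ω_r = 1 − (21/81)(0−1) = 34/27
ω_r/ω_c = 34/27

34/27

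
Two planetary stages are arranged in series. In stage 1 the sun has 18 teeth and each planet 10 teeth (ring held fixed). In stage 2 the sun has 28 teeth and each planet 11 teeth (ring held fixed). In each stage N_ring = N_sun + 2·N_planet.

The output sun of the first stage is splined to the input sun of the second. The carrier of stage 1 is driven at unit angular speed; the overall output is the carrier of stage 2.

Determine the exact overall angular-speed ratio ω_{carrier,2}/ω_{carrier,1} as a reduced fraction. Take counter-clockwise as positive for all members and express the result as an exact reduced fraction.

392/351

Stage 1: N_ring = 18 + 2·10 = 38
Stage 1: 18(ω_s−ω_c) = −38(ω_r−ω_c),  ω_r=0, ω_c=1
Stage 1: ω_s = 1 − (38/18)(0−1) = 28/9
  ⇒ ω_s¹/ω_c¹ = 28/9
Stage 2: N_ring = 28 + 2·11 = 50
Stage 2: 28(ω_s−ω_c) = −50(ω_r−ω_c),  ω_r=0, ω_s=1
Stage 2: 28(1−ω_c) = −50(0−ω_c)  ⇒  78ω_c = 28  ⇒  ω_c = 14/39
  ⇒ ω_c²/ω_s² = 14/39
Coupling ω_s² = ω_s¹ ⇒ overall = 28/9 × 14/39 = 392/351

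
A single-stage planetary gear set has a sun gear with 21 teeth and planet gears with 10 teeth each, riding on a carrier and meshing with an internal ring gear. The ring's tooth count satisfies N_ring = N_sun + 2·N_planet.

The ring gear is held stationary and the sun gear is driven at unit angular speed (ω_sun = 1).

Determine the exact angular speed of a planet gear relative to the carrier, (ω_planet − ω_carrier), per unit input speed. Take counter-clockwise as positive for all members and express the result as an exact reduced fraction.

N_ring = 21 + 2·10 = 41
21(ω_s−ω_c) = −41(ω_r−ω_c),  ω_r=0, ω_s=1
21(1−ω_c) = −41(0−ω_c)  ⇒  62ω_c = 21  ⇒  ω_c = 21/62
sun–planet: 21·(1−21/62) = −10·(ω_p−ω_c)  ⇒  ω_p−ω_c = −(21/10)·(41/62) = -861/620

-861/620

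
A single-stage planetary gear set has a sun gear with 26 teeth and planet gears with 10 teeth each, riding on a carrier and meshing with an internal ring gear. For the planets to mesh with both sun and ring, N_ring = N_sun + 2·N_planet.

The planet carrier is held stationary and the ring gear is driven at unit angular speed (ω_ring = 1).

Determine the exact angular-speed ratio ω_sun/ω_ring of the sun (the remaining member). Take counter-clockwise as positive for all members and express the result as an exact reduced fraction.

N_ring = 26 + 2·10 = 46
26(ω_s−ω_c) = −46(ω_r−ω_c),  ω_c=0, ω_r=1
ω_s = 0 − (46/26)(1−0) = -23/13
ω_s/ω_r = -23/13

-23/13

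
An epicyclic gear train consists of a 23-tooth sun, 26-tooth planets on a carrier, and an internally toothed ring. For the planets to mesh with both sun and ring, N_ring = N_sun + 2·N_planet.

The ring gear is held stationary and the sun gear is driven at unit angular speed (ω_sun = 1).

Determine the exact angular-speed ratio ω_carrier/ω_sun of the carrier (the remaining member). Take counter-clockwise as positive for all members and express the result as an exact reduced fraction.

23/98

N_ring = 23 + 2·26 = 75
23(ω_s−ω_c) = −75(ω_r−ω_c),  ω_r=0, ω_s=1
23(1−ω_c) = −75(0−ω_c)  ⇒  98ω_c = 23  ⇒  ω_c = 23/98
ω_c/ω_s = 23/98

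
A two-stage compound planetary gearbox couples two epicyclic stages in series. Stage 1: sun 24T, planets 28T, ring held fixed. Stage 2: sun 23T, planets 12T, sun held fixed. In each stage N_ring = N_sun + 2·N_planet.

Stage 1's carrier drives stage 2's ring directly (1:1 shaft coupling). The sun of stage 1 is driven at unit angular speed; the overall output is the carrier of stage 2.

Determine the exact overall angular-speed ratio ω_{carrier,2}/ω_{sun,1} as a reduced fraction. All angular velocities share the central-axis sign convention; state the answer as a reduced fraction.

Stage 1: N_ring = 24 + 2·28 = 80
Stage 1: 24(ω_s−ω_c) = −80(ω_r−ω_c),  ω_r=0, ω_s=1
Stage 1: 24(1−ω_c) = −80(0−ω_c)  ⇒  104ω_c = 24  ⇒  ω_c = 3/13
  ⇒ ω_c¹/ω_s¹ = 3/13
Stage 2: N_ring = 23 + 2·12 = 47
Stage 2: 23(ω_s−ω_c) = −47(ω_r−ω_c),  ω_s=0, ω_r=1
Stage 2: 23(0−ω_c) = −47(1−ω_c)  ⇒  70ω_c = 47  ⇒  ω_c = 47/70
  ⇒ ω_c²/ω_r² = 47/70
Coupling ω_r² = ω_c¹ ⇒ overall = 3/13 × 47/70 = 141/910

141/910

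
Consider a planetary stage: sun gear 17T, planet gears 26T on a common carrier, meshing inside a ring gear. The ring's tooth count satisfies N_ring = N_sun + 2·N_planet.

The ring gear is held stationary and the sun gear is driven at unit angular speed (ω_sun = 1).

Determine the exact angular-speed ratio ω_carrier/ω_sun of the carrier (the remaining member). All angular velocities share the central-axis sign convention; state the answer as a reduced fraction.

17/86

N_ring = 17 + 2·26 = 69
17(ω_s−ω_c) = −69(ω_r−ω_c),  ω_r=0, ω_s=1
17(1−ω_c) = −69(0−ω_c)  ⇒  86ω_c = 17  ⇒  ω_c = 17/86
ω_c/ω_s = 17/86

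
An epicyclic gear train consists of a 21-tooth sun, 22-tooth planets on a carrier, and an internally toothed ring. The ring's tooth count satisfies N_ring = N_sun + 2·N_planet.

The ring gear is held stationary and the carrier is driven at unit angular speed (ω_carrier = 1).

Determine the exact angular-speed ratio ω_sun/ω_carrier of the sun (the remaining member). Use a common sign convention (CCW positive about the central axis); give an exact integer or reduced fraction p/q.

86/21

N_ring = 21 + 2·22 = 65
21(ω_s−ω_c) = −65(ω_r−ω_c),  ω_r=0, ω_c=1
ω_s = 1 − (65/21)(0−1) = 86/21
ω_s/ω_c = 86/21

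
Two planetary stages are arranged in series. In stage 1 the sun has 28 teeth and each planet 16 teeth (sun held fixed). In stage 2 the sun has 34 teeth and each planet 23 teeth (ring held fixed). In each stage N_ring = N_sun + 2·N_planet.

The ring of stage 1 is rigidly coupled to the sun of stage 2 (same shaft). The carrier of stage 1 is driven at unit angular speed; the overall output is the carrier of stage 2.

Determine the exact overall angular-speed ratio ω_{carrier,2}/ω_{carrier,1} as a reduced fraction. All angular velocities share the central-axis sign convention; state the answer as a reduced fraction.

374/855

Stage 1: N_ring = 28 + 2·16 = 60
Stage 1: 28(ω_s−ω_c) = −60(ω_r−ω_c),  ω_s=0, ω_c=1
Stage 1: ω_r = 1 − (28/60)(0−1) = 22/15
  ⇒ ω_r¹/ω_c¹ = 22/15
Stage 2: N_ring = 34 + 2·23 = 80
Stage 2: 34(ω_s−ω_c) = −80(ω_r−ω_c),  ω_r=0, ω_s=1
Stage 2: 34(1−ω_c) = −80(0−ω_c)  ⇒  114ω_c = 34  ⇒  ω_c = 17/57
  ⇒ ω_c²/ω_s² = 17/57
Coupling ω_s² = ω_r¹ ⇒ overall = 22/15 × 17/57 = 374/855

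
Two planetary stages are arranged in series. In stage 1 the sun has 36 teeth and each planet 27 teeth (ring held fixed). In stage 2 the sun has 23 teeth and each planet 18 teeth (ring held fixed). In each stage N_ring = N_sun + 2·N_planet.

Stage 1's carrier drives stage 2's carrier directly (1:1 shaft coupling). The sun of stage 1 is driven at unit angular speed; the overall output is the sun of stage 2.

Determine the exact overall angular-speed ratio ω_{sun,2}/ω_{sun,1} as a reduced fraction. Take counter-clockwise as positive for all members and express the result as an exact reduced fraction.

Stage 1: N_ring = 36 + 2·27 = 90
Stage 1: 36(ω_s−ω_c) = −90(ω_r−ω_c),  ω_r=0, ω_s=1
Stage 1: 36(1−ω_c) = −90(0−ω_c)  ⇒  126ω_c = 36  ⇒  ω_c = 2/7
  ⇒ ω_c¹/ω_s¹ = 2/7
Stage 2: N_ring = 23 + 2·18 = 59
Stage 2: 23(ω_s−ω_c) = −59(ω_r−ω_c),  ω_r=0, ω_c=1
Stage 2: ω_s = 1 − (59/23)(0−1) = 82/23
  ⇒ ω_s²/ω_c² = 82/23
Coupling ω_c² = ω_c¹ ⇒ overall = 2/7 × 82/23 = 164/161

164/161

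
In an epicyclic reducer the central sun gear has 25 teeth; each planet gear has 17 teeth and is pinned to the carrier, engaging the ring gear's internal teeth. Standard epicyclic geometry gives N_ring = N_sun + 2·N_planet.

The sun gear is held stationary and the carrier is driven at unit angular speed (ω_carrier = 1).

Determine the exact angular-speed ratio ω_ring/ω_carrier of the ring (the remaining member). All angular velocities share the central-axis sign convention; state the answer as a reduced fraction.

N_ring = 25 + 2·17 = 59
25(ω_s−ω_c) = −59(ω_r−ω_c),  ω_s=0, ω_c=1
ω_r = 1 − (25/59)(0−1) = 84/59
ω_r/ω_c = 84/59

84/59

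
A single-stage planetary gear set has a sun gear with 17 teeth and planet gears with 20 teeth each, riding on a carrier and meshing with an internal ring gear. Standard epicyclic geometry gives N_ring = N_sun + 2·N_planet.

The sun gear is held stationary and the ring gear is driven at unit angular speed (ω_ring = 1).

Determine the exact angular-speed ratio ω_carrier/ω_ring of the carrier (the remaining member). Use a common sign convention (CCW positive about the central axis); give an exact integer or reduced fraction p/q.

57/74

N_ring = 17 + 2·20 = 57
17(ω_s−ω_c) = −57(ω_r−ω_c),  ω_s=0, ω_r=1
17(0−ω_c) = −57(1−ω_c)  ⇒  74ω_c = 57  ⇒  ω_c = 57/74
ω_c/ω_r = 57/74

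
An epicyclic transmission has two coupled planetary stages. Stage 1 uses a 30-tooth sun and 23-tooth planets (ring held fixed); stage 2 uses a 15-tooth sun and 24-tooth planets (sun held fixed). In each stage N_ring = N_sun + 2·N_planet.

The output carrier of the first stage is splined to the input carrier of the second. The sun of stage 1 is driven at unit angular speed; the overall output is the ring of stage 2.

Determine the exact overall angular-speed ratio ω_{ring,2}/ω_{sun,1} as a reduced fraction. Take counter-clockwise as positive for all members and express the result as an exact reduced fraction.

130/371

Stage 1: N_ring = 30 + 2·23 = 76
Stage 1: 30(ω_s−ω_c) = −76(ω_r−ω_c),  ω_r=0, ω_s=1
Stage 1: 30(1−ω_c) = −76(0−ω_c)  ⇒  106ω_c = 30  ⇒  ω_c = 15/53
  ⇒ ω_c¹/ω_s¹ = 15/53
Stage 2: N_ring = 15 + 2·24 = 63
Stage 2: 15(ω_s−ω_c) = −63(ω_r−ω_c),  ω_s=0, ω_c=1
Stage 2: ω_r = 1 − (15/63)(0−1) = 26/21
  ⇒ ω_r²/ω_c² = 26/21
Coupling ω_c² = ω_c¹ ⇒ overall = 15/53 × 26/21 = 130/371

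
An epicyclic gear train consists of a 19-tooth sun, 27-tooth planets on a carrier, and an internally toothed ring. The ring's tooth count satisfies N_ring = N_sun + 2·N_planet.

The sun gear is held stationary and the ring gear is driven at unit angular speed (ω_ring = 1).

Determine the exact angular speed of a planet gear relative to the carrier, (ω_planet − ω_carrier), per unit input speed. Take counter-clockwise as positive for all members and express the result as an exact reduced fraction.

N_ring = 19 + 2·27 = 73
19(ω_s−ω_c) = −73(ω_r−ω_c),  ω_s=0, ω_r=1
19(0−ω_c) = −73(1−ω_c)  ⇒  92ω_c = 73  ⇒  ω_c = 73/92
sun–planet: 19·(0−73/92) = −27·(ω_p−ω_c)  ⇒  ω_p−ω_c = −(19/27)·(-73/92) = 1387/2484

1387/2484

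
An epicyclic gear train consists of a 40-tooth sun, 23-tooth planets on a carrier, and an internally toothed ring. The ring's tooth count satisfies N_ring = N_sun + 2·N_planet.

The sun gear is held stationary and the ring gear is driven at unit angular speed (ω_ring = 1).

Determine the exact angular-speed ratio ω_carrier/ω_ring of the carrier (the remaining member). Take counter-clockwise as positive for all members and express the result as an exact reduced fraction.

N_ring = 40 + 2·23 = 86
40(ω_s−ω_c) = −86(ω_r−ω_c),  ω_s=0, ω_r=1
40(0−ω_c) = −86(1−ω_c)  ⇒  126ω_c = 86  ⇒  ω_c = 43/63
ω_c/ω_r = 43/63

43/63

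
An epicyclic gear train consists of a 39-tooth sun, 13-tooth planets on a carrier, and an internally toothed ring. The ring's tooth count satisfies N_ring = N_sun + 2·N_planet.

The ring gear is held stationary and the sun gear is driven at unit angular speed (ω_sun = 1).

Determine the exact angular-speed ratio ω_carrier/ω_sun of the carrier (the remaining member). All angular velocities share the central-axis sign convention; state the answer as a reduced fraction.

N_ring = 39 + 2·13 = 65
39(ω_s−ω_c) = −65(ω_r−ω_c),  ω_r=0, ω_s=1
39(1−ω_c) = −65(0−ω_c)  ⇒  104ω_c = 39  ⇒  ω_c = 3/8
ω_c/ω_s = 3/8

3/8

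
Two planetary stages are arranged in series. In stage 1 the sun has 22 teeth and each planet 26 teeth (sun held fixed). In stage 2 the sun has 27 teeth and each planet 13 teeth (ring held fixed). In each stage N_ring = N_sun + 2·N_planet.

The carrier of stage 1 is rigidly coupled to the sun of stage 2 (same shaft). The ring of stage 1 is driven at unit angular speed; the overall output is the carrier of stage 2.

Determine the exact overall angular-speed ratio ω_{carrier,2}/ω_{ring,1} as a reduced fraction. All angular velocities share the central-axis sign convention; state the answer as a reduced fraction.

Stage 1: N_ring = 22 + 2·26 = 74
Stage 1: 22(ω_s−ω_c) = −74(ω_r−ω_c),  ω_s=0, ω_r=1
Stage 1: 22(0−ω_c) = −74(1−ω_c)  ⇒  96ω_c = 74  ⇒  ω_c = 37/48
  ⇒ ω_c¹/ω_r¹ = 37/48
Stage 2: N_ring = 27 + 2·13 = 53
Stage 2: 27(ω_s−ω_c) = −53(ω_r−ω_c),  ω_r=0, ω_s=1
Stage 2: 27(1−ω_c) = −53(0−ω_c)  ⇒  80ω_c = 27  ⇒  ω_c = 27/80
  ⇒ ω_c²/ω_s² = 27/80
Coupling ω_s² = ω_c¹ ⇒ overall = 37/48 × 27/80 = 333/1280

333/1280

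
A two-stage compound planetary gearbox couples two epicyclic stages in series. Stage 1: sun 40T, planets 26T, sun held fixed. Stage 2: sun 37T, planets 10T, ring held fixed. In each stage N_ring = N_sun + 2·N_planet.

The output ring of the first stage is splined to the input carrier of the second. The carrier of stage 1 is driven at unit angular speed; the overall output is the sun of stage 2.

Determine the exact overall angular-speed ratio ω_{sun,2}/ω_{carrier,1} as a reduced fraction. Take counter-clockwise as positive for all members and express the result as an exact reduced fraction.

3102/851

Stage 1: N_ring = 40 + 2·26 = 92
Stage 1: 40(ω_s−ω_c) = −92(ω_r−ω_c),  ω_s=0, ω_c=1
Stage 1: ω_r = 1 − (40/92)(0−1) = 33/23
  ⇒ ω_r¹/ω_c¹ = 33/23
Stage 2: N_ring = 37 + 2·10 = 57
Stage 2: 37(ω_s−ω_c) = −57(ω_r−ω_c),  ω_r=0, ω_c=1
Stage 2: ω_s = 1 − (57/37)(0−1) = 94/37
  ⇒ ω_s²/ω_c² = 94/37
Coupling ω_c² = ω_r¹ ⇒ overall = 33/23 × 94/37 = 3102/851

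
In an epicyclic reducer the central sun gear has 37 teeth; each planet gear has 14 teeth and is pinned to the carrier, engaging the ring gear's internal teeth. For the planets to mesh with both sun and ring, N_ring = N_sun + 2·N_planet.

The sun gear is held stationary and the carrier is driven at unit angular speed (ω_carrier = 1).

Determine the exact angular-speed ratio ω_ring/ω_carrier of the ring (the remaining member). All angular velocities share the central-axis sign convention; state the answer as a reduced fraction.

102/65

N_ring = 37 + 2·14 = 65
37(ω_s−ω_c) = −65(ω_r−ω_c),  ω_s=0, ω_c=1
ω_r = 1 − (37/65)(0−1) = 102/65
ω_r/ω_c = 102/65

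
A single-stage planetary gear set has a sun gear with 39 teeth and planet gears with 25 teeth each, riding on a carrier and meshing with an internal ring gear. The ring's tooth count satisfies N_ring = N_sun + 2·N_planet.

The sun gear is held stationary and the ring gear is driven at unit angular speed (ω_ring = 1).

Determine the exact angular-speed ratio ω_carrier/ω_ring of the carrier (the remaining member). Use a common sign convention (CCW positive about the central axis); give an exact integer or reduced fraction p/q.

N_ring = 39 + 2·25 = 89
39(ω_s−ω_c) = −89(ω_r−ω_c),  ω_s=0, ω_r=1
39(0−ω_c) = −89(1−ω_c)  ⇒  128ω_c = 89  ⇒  ω_c = 89/128
ω_c/ω_r = 89/128

89/128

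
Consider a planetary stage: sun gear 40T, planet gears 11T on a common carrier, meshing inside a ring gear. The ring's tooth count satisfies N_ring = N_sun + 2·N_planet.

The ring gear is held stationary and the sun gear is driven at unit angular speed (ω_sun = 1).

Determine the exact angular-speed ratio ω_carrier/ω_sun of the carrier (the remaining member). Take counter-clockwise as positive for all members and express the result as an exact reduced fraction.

20/51

N_ring = 40 + 2·11 = 62
40(ω_s−ω_c) = −62(ω_r−ω_c),  ω_r=0, ω_s=1
40(1−ω_c) = −62(0−ω_c)  ⇒  102ω_c = 40  ⇒  ω_c = 20/51
ω_c/ω_s = 20/51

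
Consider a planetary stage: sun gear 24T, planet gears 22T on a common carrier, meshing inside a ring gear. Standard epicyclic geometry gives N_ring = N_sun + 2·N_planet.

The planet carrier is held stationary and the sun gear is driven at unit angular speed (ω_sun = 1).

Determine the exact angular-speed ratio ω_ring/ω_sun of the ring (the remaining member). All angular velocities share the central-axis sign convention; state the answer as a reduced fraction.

-6/17

N_ring = 24 + 2·22 = 68
24(ω_s−ω_c) = −68(ω_r−ω_c),  ω_c=0, ω_s=1
ω_r = 0 − (24/68)(1−0) = -6/17
ω_r/ω_s = -6/17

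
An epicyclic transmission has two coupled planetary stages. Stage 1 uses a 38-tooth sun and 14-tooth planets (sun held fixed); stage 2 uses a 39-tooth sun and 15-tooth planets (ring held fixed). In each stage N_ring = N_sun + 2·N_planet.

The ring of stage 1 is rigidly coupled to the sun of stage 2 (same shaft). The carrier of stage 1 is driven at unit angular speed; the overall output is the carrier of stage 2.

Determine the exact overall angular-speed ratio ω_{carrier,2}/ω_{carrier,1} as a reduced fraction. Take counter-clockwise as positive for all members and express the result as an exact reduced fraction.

Stage 1: N_ring = 38 + 2·14 = 66
Stage 1: 38(ω_s−ω_c) = −66(ω_r−ω_c),  ω_s=0, ω_c=1
Stage 1: ω_r = 1 − (38/66)(0−1) = 52/33
  ⇒ ω_r¹/ω_c¹ = 52/33
Stage 2: N_ring = 39 + 2·15 = 69
Stage 2: 39(ω_s−ω_c) = −69(ω_r−ω_c),  ω_r=0, ω_s=1
Stage 2: 39(1−ω_c) = −69(0−ω_c)  ⇒  108ω_c = 39  ⇒  ω_c = 13/36
  ⇒ ω_c²/ω_s² = 13/36
Coupling ω_s² = ω_r¹ ⇒ overall = 52/33 × 13/36 = 169/297

169/297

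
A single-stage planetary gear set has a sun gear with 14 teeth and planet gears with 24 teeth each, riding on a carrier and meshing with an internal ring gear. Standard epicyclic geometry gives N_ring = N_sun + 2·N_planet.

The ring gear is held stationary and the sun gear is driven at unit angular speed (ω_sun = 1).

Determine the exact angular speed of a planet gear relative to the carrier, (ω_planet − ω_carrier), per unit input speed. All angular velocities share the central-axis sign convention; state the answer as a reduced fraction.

N_ring = 14 + 2·24 = 62
14(ω_s−ω_c) = −62(ω_r−ω_c),  ω_r=0, ω_s=1
14(1−ω_c) = −62(0−ω_c)  ⇒  76ω_c = 14  ⇒  ω_c = 7/38
sun–planet: 14·(1−7/38) = −24·(ω_p−ω_c)  ⇒  ω_p−ω_c = −(14/24)·(31/38) = -217/456

-217/456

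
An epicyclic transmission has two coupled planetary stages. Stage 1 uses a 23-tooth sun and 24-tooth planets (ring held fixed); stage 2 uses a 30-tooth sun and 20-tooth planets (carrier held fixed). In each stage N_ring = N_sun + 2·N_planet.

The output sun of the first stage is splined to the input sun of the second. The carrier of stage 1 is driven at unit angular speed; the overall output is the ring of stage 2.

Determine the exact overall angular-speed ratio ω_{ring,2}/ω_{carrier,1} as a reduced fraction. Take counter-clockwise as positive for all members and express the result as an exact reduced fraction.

-282/161

Stage 1: N_ring = 23 + 2·24 = 71
Stage 1: 23(ω_s−ω_c) = −71(ω_r−ω_c),  ω_r=0, ω_c=1
Stage 1: ω_s = 1 − (71/23)(0−1) = 94/23
  ⇒ ω_s¹/ω_c¹ = 94/23
Stage 2: N_ring = 30 + 2·20 = 70
Stage 2: 30(ω_s−ω_c) = −70(ω_r−ω_c),  ω_c=0, ω_s=1
Stage 2: ω_r = 0 − (30/70)(1−0) = -3/7
  ⇒ ω_r²/ω_s² = -3/7
Coupling ω_s² = ω_s¹ ⇒ overall = 94/23 × -3/7 = -282/161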